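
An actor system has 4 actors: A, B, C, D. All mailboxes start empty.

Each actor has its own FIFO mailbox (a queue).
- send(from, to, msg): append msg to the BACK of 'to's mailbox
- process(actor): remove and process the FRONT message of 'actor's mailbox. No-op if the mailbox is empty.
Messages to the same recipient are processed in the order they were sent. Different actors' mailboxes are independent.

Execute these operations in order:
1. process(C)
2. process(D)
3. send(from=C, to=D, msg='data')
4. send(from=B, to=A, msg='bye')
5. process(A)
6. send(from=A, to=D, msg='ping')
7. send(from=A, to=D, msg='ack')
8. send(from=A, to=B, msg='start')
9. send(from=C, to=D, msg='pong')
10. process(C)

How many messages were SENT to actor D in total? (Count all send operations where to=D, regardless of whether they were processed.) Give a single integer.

After 1 (process(C)): A:[] B:[] C:[] D:[]
After 2 (process(D)): A:[] B:[] C:[] D:[]
After 3 (send(from=C, to=D, msg='data')): A:[] B:[] C:[] D:[data]
After 4 (send(from=B, to=A, msg='bye')): A:[bye] B:[] C:[] D:[data]
After 5 (process(A)): A:[] B:[] C:[] D:[data]
After 6 (send(from=A, to=D, msg='ping')): A:[] B:[] C:[] D:[data,ping]
After 7 (send(from=A, to=D, msg='ack')): A:[] B:[] C:[] D:[data,ping,ack]
After 8 (send(from=A, to=B, msg='start')): A:[] B:[start] C:[] D:[data,ping,ack]
After 9 (send(from=C, to=D, msg='pong')): A:[] B:[start] C:[] D:[data,ping,ack,pong]
After 10 (process(C)): A:[] B:[start] C:[] D:[data,ping,ack,pong]

Answer: 4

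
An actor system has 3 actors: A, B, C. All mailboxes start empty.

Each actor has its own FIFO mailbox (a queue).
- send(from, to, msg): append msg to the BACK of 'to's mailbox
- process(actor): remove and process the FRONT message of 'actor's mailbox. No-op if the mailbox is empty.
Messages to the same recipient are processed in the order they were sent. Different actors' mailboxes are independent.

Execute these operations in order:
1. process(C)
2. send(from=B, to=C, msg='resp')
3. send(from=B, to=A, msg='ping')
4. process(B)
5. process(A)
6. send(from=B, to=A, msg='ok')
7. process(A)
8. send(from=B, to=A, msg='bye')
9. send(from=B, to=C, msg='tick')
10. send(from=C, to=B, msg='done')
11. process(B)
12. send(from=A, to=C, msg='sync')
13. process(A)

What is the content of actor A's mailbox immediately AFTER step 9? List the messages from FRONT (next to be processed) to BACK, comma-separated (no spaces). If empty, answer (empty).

After 1 (process(C)): A:[] B:[] C:[]
After 2 (send(from=B, to=C, msg='resp')): A:[] B:[] C:[resp]
After 3 (send(from=B, to=A, msg='ping')): A:[ping] B:[] C:[resp]
After 4 (process(B)): A:[ping] B:[] C:[resp]
After 5 (process(A)): A:[] B:[] C:[resp]
After 6 (send(from=B, to=A, msg='ok')): A:[ok] B:[] C:[resp]
After 7 (process(A)): A:[] B:[] C:[resp]
After 8 (send(from=B, to=A, msg='bye')): A:[bye] B:[] C:[resp]
After 9 (send(from=B, to=C, msg='tick')): A:[bye] B:[] C:[resp,tick]

bye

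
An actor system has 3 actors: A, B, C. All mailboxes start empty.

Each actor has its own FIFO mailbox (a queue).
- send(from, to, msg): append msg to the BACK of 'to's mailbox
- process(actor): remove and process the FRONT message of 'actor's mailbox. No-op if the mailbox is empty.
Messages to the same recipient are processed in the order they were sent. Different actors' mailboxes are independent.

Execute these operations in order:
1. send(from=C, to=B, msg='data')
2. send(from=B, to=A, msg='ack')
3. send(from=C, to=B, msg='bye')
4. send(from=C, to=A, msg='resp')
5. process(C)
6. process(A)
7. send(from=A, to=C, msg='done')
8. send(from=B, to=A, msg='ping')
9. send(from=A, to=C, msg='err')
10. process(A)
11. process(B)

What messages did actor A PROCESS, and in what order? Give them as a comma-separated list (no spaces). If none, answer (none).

After 1 (send(from=C, to=B, msg='data')): A:[] B:[data] C:[]
After 2 (send(from=B, to=A, msg='ack')): A:[ack] B:[data] C:[]
After 3 (send(from=C, to=B, msg='bye')): A:[ack] B:[data,bye] C:[]
After 4 (send(from=C, to=A, msg='resp')): A:[ack,resp] B:[data,bye] C:[]
After 5 (process(C)): A:[ack,resp] B:[data,bye] C:[]
After 6 (process(A)): A:[resp] B:[data,bye] C:[]
After 7 (send(from=A, to=C, msg='done')): A:[resp] B:[data,bye] C:[done]
After 8 (send(from=B, to=A, msg='ping')): A:[resp,ping] B:[data,bye] C:[done]
After 9 (send(from=A, to=C, msg='err')): A:[resp,ping] B:[data,bye] C:[done,err]
After 10 (process(A)): A:[ping] B:[data,bye] C:[done,err]
After 11 (process(B)): A:[ping] B:[bye] C:[done,err]

Answer: ack,resp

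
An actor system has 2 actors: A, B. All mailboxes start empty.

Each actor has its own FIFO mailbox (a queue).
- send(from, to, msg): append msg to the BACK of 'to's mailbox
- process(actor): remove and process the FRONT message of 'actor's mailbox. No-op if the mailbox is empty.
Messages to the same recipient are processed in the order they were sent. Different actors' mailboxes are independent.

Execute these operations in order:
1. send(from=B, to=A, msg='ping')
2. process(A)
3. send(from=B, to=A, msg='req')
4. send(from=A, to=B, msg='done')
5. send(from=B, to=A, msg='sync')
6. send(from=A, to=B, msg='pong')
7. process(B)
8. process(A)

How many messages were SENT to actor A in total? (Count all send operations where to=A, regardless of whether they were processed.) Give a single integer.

After 1 (send(from=B, to=A, msg='ping')): A:[ping] B:[]
After 2 (process(A)): A:[] B:[]
After 3 (send(from=B, to=A, msg='req')): A:[req] B:[]
After 4 (send(from=A, to=B, msg='done')): A:[req] B:[done]
After 5 (send(from=B, to=A, msg='sync')): A:[req,sync] B:[done]
After 6 (send(from=A, to=B, msg='pong')): A:[req,sync] B:[done,pong]
After 7 (process(B)): A:[req,sync] B:[pong]
After 8 (process(A)): A:[sync] B:[pong]

Answer: 3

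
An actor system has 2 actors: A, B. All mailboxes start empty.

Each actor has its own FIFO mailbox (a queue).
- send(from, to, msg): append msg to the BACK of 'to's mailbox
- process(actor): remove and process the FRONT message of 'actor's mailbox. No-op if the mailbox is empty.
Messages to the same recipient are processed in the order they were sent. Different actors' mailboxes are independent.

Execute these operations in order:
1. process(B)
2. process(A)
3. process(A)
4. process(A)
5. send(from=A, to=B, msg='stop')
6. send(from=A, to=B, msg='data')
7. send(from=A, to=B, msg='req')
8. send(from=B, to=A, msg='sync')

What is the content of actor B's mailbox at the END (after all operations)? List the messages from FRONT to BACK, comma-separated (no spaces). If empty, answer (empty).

After 1 (process(B)): A:[] B:[]
After 2 (process(A)): A:[] B:[]
After 3 (process(A)): A:[] B:[]
After 4 (process(A)): A:[] B:[]
After 5 (send(from=A, to=B, msg='stop')): A:[] B:[stop]
After 6 (send(from=A, to=B, msg='data')): A:[] B:[stop,data]
After 7 (send(from=A, to=B, msg='req')): A:[] B:[stop,data,req]
After 8 (send(from=B, to=A, msg='sync')): A:[sync] B:[stop,data,req]

Answer: stop,data,req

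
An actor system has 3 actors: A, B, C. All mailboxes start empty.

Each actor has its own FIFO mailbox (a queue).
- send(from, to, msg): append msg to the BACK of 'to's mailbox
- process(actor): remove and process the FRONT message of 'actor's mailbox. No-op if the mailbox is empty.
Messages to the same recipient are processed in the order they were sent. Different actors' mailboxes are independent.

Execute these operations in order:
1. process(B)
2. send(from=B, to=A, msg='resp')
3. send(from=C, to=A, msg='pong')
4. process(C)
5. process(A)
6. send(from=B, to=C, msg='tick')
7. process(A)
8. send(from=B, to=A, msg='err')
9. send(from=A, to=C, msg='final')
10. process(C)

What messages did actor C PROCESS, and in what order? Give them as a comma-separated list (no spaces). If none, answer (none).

After 1 (process(B)): A:[] B:[] C:[]
After 2 (send(from=B, to=A, msg='resp')): A:[resp] B:[] C:[]
After 3 (send(from=C, to=A, msg='pong')): A:[resp,pong] B:[] C:[]
After 4 (process(C)): A:[resp,pong] B:[] C:[]
After 5 (process(A)): A:[pong] B:[] C:[]
After 6 (send(from=B, to=C, msg='tick')): A:[pong] B:[] C:[tick]
After 7 (process(A)): A:[] B:[] C:[tick]
After 8 (send(from=B, to=A, msg='err')): A:[err] B:[] C:[tick]
After 9 (send(from=A, to=C, msg='final')): A:[err] B:[] C:[tick,final]
After 10 (process(C)): A:[err] B:[] C:[final]

Answer: tick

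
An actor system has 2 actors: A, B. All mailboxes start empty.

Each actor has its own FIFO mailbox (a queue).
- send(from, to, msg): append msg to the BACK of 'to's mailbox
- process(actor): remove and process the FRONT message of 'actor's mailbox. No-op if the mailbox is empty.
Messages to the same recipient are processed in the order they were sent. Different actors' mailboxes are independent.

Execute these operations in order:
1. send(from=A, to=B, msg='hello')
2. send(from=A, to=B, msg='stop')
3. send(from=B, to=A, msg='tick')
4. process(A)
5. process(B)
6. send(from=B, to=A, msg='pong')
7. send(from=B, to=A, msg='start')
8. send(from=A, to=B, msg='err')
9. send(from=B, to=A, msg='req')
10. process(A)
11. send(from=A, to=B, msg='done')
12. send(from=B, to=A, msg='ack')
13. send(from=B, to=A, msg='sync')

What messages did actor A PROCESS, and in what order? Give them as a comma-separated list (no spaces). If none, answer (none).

Answer: tick,pong

Derivation:
After 1 (send(from=A, to=B, msg='hello')): A:[] B:[hello]
After 2 (send(from=A, to=B, msg='stop')): A:[] B:[hello,stop]
After 3 (send(from=B, to=A, msg='tick')): A:[tick] B:[hello,stop]
After 4 (process(A)): A:[] B:[hello,stop]
After 5 (process(B)): A:[] B:[stop]
After 6 (send(from=B, to=A, msg='pong')): A:[pong] B:[stop]
After 7 (send(from=B, to=A, msg='start')): A:[pong,start] B:[stop]
After 8 (send(from=A, to=B, msg='err')): A:[pong,start] B:[stop,err]
After 9 (send(from=B, to=A, msg='req')): A:[pong,start,req] B:[stop,err]
After 10 (process(A)): A:[start,req] B:[stop,err]
After 11 (send(from=A, to=B, msg='done')): A:[start,req] B:[stop,err,done]
After 12 (send(from=B, to=A, msg='ack')): A:[start,req,ack] B:[stop,err,done]
After 13 (send(from=B, to=A, msg='sync')): A:[start,req,ack,sync] B:[stop,err,done]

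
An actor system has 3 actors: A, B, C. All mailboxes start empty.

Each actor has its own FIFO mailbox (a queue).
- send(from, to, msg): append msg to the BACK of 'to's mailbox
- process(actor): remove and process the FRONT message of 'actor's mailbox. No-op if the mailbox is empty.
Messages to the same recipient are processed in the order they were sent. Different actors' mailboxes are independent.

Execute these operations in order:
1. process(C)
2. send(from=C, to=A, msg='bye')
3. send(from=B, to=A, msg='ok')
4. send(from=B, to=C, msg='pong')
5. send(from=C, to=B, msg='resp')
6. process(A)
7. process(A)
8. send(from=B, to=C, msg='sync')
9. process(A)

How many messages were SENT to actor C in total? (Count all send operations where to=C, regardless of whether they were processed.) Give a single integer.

After 1 (process(C)): A:[] B:[] C:[]
After 2 (send(from=C, to=A, msg='bye')): A:[bye] B:[] C:[]
After 3 (send(from=B, to=A, msg='ok')): A:[bye,ok] B:[] C:[]
After 4 (send(from=B, to=C, msg='pong')): A:[bye,ok] B:[] C:[pong]
After 5 (send(from=C, to=B, msg='resp')): A:[bye,ok] B:[resp] C:[pong]
After 6 (process(A)): A:[ok] B:[resp] C:[pong]
After 7 (process(A)): A:[] B:[resp] C:[pong]
After 8 (send(from=B, to=C, msg='sync')): A:[] B:[resp] C:[pong,sync]
After 9 (process(A)): A:[] B:[resp] C:[pong,sync]

Answer: 2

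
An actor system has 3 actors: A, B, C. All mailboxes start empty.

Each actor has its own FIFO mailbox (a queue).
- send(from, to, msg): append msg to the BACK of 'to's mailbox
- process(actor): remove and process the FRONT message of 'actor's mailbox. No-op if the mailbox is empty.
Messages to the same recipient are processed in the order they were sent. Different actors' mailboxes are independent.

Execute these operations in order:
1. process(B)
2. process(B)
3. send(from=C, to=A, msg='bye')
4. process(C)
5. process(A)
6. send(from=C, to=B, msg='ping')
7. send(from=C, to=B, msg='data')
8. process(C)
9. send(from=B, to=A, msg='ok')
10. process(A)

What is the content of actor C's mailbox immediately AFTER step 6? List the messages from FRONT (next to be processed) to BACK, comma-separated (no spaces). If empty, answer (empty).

After 1 (process(B)): A:[] B:[] C:[]
After 2 (process(B)): A:[] B:[] C:[]
After 3 (send(from=C, to=A, msg='bye')): A:[bye] B:[] C:[]
After 4 (process(C)): A:[bye] B:[] C:[]
After 5 (process(A)): A:[] B:[] C:[]
After 6 (send(from=C, to=B, msg='ping')): A:[] B:[ping] C:[]

(empty)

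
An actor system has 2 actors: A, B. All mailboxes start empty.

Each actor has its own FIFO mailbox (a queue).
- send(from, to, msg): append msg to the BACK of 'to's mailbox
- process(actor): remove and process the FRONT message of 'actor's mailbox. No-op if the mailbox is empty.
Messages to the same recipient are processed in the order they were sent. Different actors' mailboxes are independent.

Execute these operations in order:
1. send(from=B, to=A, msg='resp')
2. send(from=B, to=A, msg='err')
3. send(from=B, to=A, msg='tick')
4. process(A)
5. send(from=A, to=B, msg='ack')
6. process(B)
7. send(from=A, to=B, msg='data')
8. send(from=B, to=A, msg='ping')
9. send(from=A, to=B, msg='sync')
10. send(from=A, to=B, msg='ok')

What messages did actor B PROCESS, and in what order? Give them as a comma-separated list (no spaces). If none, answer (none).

After 1 (send(from=B, to=A, msg='resp')): A:[resp] B:[]
After 2 (send(from=B, to=A, msg='err')): A:[resp,err] B:[]
After 3 (send(from=B, to=A, msg='tick')): A:[resp,err,tick] B:[]
After 4 (process(A)): A:[err,tick] B:[]
After 5 (send(from=A, to=B, msg='ack')): A:[err,tick] B:[ack]
After 6 (process(B)): A:[err,tick] B:[]
After 7 (send(from=A, to=B, msg='data')): A:[err,tick] B:[data]
After 8 (send(from=B, to=A, msg='ping')): A:[err,tick,ping] B:[data]
After 9 (send(from=A, to=B, msg='sync')): A:[err,tick,ping] B:[data,sync]
After 10 (send(from=A, to=B, msg='ok')): A:[err,tick,ping] B:[data,sync,ok]

Answer: ack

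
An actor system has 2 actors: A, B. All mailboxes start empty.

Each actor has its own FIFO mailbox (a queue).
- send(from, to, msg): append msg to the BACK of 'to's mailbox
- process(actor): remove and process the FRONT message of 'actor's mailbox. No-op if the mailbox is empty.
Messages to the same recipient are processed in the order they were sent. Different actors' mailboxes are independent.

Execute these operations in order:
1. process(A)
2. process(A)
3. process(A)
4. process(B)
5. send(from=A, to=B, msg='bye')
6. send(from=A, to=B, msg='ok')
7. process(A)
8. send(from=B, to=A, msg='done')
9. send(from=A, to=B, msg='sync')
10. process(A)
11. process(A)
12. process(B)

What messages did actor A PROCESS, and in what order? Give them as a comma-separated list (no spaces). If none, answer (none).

After 1 (process(A)): A:[] B:[]
After 2 (process(A)): A:[] B:[]
After 3 (process(A)): A:[] B:[]
After 4 (process(B)): A:[] B:[]
After 5 (send(from=A, to=B, msg='bye')): A:[] B:[bye]
After 6 (send(from=A, to=B, msg='ok')): A:[] B:[bye,ok]
After 7 (process(A)): A:[] B:[bye,ok]
After 8 (send(from=B, to=A, msg='done')): A:[done] B:[bye,ok]
After 9 (send(from=A, to=B, msg='sync')): A:[done] B:[bye,ok,sync]
After 10 (process(A)): A:[] B:[bye,ok,sync]
After 11 (process(A)): A:[] B:[bye,ok,sync]
After 12 (process(B)): A:[] B:[ok,sync]

Answer: done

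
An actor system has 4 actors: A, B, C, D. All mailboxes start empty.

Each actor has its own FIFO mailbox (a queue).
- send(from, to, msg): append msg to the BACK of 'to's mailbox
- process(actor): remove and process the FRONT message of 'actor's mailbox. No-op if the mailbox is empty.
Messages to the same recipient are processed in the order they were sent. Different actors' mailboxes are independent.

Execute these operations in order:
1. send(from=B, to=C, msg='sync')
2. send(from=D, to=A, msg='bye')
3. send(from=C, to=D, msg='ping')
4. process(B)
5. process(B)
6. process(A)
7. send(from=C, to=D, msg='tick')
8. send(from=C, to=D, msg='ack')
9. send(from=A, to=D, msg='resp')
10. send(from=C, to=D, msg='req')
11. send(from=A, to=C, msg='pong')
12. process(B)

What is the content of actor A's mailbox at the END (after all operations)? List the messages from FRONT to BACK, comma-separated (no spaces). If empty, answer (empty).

Answer: (empty)

Derivation:
After 1 (send(from=B, to=C, msg='sync')): A:[] B:[] C:[sync] D:[]
After 2 (send(from=D, to=A, msg='bye')): A:[bye] B:[] C:[sync] D:[]
After 3 (send(from=C, to=D, msg='ping')): A:[bye] B:[] C:[sync] D:[ping]
After 4 (process(B)): A:[bye] B:[] C:[sync] D:[ping]
After 5 (process(B)): A:[bye] B:[] C:[sync] D:[ping]
After 6 (process(A)): A:[] B:[] C:[sync] D:[ping]
After 7 (send(from=C, to=D, msg='tick')): A:[] B:[] C:[sync] D:[ping,tick]
After 8 (send(from=C, to=D, msg='ack')): A:[] B:[] C:[sync] D:[ping,tick,ack]
After 9 (send(from=A, to=D, msg='resp')): A:[] B:[] C:[sync] D:[ping,tick,ack,resp]
After 10 (send(from=C, to=D, msg='req')): A:[] B:[] C:[sync] D:[ping,tick,ack,resp,req]
After 11 (send(from=A, to=C, msg='pong')): A:[] B:[] C:[sync,pong] D:[ping,tick,ack,resp,req]
After 12 (process(B)): A:[] B:[] C:[sync,pong] D:[ping,tick,ack,resp,req]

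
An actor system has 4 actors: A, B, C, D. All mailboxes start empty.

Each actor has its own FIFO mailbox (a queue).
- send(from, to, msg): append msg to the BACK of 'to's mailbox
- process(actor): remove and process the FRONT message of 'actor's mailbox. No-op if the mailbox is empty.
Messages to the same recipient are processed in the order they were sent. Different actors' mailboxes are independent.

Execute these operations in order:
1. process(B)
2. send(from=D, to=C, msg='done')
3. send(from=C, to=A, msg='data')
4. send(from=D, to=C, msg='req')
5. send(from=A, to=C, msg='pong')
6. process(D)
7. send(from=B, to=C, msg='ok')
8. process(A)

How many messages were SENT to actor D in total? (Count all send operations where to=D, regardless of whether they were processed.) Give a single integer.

After 1 (process(B)): A:[] B:[] C:[] D:[]
After 2 (send(from=D, to=C, msg='done')): A:[] B:[] C:[done] D:[]
After 3 (send(from=C, to=A, msg='data')): A:[data] B:[] C:[done] D:[]
After 4 (send(from=D, to=C, msg='req')): A:[data] B:[] C:[done,req] D:[]
After 5 (send(from=A, to=C, msg='pong')): A:[data] B:[] C:[done,req,pong] D:[]
After 6 (process(D)): A:[data] B:[] C:[done,req,pong] D:[]
After 7 (send(from=B, to=C, msg='ok')): A:[data] B:[] C:[done,req,pong,ok] D:[]
After 8 (process(A)): A:[] B:[] C:[done,req,pong,ok] D:[]

Answer: 0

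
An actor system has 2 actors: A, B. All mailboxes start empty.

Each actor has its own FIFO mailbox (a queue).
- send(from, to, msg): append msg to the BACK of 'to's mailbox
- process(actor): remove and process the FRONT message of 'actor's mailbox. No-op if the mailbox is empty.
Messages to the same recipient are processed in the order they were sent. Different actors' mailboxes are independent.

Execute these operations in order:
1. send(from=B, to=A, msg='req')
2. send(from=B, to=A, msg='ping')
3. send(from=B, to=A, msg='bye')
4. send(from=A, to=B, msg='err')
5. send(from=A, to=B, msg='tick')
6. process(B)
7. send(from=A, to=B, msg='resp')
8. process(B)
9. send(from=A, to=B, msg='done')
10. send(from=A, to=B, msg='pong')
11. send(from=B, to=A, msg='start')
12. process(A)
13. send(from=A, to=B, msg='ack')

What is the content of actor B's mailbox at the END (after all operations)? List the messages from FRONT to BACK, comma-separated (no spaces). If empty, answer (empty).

After 1 (send(from=B, to=A, msg='req')): A:[req] B:[]
After 2 (send(from=B, to=A, msg='ping')): A:[req,ping] B:[]
After 3 (send(from=B, to=A, msg='bye')): A:[req,ping,bye] B:[]
After 4 (send(from=A, to=B, msg='err')): A:[req,ping,bye] B:[err]
After 5 (send(from=A, to=B, msg='tick')): A:[req,ping,bye] B:[err,tick]
After 6 (process(B)): A:[req,ping,bye] B:[tick]
After 7 (send(from=A, to=B, msg='resp')): A:[req,ping,bye] B:[tick,resp]
After 8 (process(B)): A:[req,ping,bye] B:[resp]
After 9 (send(from=A, to=B, msg='done')): A:[req,ping,bye] B:[resp,done]
After 10 (send(from=A, to=B, msg='pong')): A:[req,ping,bye] B:[resp,done,pong]
After 11 (send(from=B, to=A, msg='start')): A:[req,ping,bye,start] B:[resp,done,pong]
After 12 (process(A)): A:[ping,bye,start] B:[resp,done,pong]
After 13 (send(from=A, to=B, msg='ack')): A:[ping,bye,start] B:[resp,done,pong,ack]

Answer: resp,done,pong,ack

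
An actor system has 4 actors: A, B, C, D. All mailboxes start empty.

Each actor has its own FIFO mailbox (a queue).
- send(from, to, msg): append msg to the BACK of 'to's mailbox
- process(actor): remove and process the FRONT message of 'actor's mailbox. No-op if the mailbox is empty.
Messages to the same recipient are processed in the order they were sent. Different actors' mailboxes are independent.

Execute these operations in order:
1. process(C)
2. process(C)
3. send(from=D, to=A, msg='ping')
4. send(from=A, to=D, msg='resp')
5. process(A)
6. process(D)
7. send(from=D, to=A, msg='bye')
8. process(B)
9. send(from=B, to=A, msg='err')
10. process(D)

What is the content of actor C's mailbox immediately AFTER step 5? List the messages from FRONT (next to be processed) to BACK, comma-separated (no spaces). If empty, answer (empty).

After 1 (process(C)): A:[] B:[] C:[] D:[]
After 2 (process(C)): A:[] B:[] C:[] D:[]
After 3 (send(from=D, to=A, msg='ping')): A:[ping] B:[] C:[] D:[]
After 4 (send(from=A, to=D, msg='resp')): A:[ping] B:[] C:[] D:[resp]
After 5 (process(A)): A:[] B:[] C:[] D:[resp]

(empty)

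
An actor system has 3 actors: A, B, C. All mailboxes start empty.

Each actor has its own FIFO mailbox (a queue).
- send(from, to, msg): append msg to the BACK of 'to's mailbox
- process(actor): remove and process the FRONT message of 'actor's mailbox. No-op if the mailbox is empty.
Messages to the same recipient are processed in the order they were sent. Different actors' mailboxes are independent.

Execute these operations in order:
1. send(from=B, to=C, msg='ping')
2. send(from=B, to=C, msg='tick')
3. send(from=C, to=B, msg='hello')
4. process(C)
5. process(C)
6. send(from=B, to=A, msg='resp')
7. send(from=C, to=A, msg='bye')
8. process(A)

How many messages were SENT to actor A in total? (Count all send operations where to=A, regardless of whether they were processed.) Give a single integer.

After 1 (send(from=B, to=C, msg='ping')): A:[] B:[] C:[ping]
After 2 (send(from=B, to=C, msg='tick')): A:[] B:[] C:[ping,tick]
After 3 (send(from=C, to=B, msg='hello')): A:[] B:[hello] C:[ping,tick]
After 4 (process(C)): A:[] B:[hello] C:[tick]
After 5 (process(C)): A:[] B:[hello] C:[]
After 6 (send(from=B, to=A, msg='resp')): A:[resp] B:[hello] C:[]
After 7 (send(from=C, to=A, msg='bye')): A:[resp,bye] B:[hello] C:[]
After 8 (process(A)): A:[bye] B:[hello] C:[]

Answer: 2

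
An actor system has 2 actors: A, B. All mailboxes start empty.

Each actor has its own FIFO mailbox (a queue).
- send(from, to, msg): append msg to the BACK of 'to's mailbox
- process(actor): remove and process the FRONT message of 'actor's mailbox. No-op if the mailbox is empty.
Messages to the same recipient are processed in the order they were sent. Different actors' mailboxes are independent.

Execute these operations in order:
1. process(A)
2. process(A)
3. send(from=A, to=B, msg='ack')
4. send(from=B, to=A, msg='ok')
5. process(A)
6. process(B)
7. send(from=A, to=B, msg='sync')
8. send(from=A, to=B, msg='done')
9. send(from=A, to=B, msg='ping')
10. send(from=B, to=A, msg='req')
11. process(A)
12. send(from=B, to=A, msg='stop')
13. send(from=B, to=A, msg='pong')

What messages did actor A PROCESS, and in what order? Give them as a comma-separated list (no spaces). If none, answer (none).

Answer: ok,req

Derivation:
After 1 (process(A)): A:[] B:[]
After 2 (process(A)): A:[] B:[]
After 3 (send(from=A, to=B, msg='ack')): A:[] B:[ack]
After 4 (send(from=B, to=A, msg='ok')): A:[ok] B:[ack]
After 5 (process(A)): A:[] B:[ack]
After 6 (process(B)): A:[] B:[]
After 7 (send(from=A, to=B, msg='sync')): A:[] B:[sync]
After 8 (send(from=A, to=B, msg='done')): A:[] B:[sync,done]
After 9 (send(from=A, to=B, msg='ping')): A:[] B:[sync,done,ping]
After 10 (send(from=B, to=A, msg='req')): A:[req] B:[sync,done,ping]
After 11 (process(A)): A:[] B:[sync,done,ping]
After 12 (send(from=B, to=A, msg='stop')): A:[stop] B:[sync,done,ping]
After 13 (send(from=B, to=A, msg='pong')): A:[stop,pong] B:[sync,done,ping]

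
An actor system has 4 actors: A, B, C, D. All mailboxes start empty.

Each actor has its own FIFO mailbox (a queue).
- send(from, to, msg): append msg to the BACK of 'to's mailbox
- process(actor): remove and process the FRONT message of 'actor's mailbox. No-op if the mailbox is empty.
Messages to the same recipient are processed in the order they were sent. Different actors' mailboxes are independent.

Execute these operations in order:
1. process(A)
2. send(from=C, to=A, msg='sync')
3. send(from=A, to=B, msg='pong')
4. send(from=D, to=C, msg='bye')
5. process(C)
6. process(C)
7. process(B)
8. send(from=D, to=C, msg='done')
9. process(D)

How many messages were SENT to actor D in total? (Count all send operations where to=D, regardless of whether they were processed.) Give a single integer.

After 1 (process(A)): A:[] B:[] C:[] D:[]
After 2 (send(from=C, to=A, msg='sync')): A:[sync] B:[] C:[] D:[]
After 3 (send(from=A, to=B, msg='pong')): A:[sync] B:[pong] C:[] D:[]
After 4 (send(from=D, to=C, msg='bye')): A:[sync] B:[pong] C:[bye] D:[]
After 5 (process(C)): A:[sync] B:[pong] C:[] D:[]
After 6 (process(C)): A:[sync] B:[pong] C:[] D:[]
After 7 (process(B)): A:[sync] B:[] C:[] D:[]
After 8 (send(from=D, to=C, msg='done')): A:[sync] B:[] C:[done] D:[]
After 9 (process(D)): A:[sync] B:[] C:[done] D:[]

Answer: 0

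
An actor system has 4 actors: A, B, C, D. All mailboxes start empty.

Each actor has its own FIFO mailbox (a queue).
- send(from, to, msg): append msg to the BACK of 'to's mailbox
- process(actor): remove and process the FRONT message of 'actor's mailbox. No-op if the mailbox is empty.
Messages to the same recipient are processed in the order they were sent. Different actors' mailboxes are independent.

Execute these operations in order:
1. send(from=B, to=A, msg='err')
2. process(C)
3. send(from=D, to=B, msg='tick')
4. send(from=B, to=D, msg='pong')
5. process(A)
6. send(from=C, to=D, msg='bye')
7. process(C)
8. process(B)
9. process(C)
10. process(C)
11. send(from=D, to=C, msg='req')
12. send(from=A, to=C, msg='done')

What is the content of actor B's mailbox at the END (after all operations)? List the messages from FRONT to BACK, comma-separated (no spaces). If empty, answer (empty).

After 1 (send(from=B, to=A, msg='err')): A:[err] B:[] C:[] D:[]
After 2 (process(C)): A:[err] B:[] C:[] D:[]
After 3 (send(from=D, to=B, msg='tick')): A:[err] B:[tick] C:[] D:[]
After 4 (send(from=B, to=D, msg='pong')): A:[err] B:[tick] C:[] D:[pong]
After 5 (process(A)): A:[] B:[tick] C:[] D:[pong]
After 6 (send(from=C, to=D, msg='bye')): A:[] B:[tick] C:[] D:[pong,bye]
After 7 (process(C)): A:[] B:[tick] C:[] D:[pong,bye]
After 8 (process(B)): A:[] B:[] C:[] D:[pong,bye]
After 9 (process(C)): A:[] B:[] C:[] D:[pong,bye]
After 10 (process(C)): A:[] B:[] C:[] D:[pong,bye]
After 11 (send(from=D, to=C, msg='req')): A:[] B:[] C:[req] D:[pong,bye]
After 12 (send(from=A, to=C, msg='done')): A:[] B:[] C:[req,done] D:[pong,bye]

Answer: (empty)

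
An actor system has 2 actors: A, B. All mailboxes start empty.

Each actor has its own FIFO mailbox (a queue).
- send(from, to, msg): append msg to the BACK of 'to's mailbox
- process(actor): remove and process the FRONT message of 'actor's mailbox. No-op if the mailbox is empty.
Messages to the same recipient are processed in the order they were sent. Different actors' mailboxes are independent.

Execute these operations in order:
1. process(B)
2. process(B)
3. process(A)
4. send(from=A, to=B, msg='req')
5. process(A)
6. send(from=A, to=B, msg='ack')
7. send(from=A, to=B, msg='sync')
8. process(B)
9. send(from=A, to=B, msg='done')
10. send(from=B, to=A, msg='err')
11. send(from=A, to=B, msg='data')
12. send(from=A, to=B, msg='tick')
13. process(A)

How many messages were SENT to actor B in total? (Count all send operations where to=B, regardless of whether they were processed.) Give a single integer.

Answer: 6

Derivation:
After 1 (process(B)): A:[] B:[]
After 2 (process(B)): A:[] B:[]
After 3 (process(A)): A:[] B:[]
After 4 (send(from=A, to=B, msg='req')): A:[] B:[req]
After 5 (process(A)): A:[] B:[req]
After 6 (send(from=A, to=B, msg='ack')): A:[] B:[req,ack]
After 7 (send(from=A, to=B, msg='sync')): A:[] B:[req,ack,sync]
After 8 (process(B)): A:[] B:[ack,sync]
After 9 (send(from=A, to=B, msg='done')): A:[] B:[ack,sync,done]
After 10 (send(from=B, to=A, msg='err')): A:[err] B:[ack,sync,done]
After 11 (send(from=A, to=B, msg='data')): A:[err] B:[ack,sync,done,data]
After 12 (send(from=A, to=B, msg='tick')): A:[err] B:[ack,sync,done,data,tick]
After 13 (process(A)): A:[] B:[ack,sync,done,data,tick]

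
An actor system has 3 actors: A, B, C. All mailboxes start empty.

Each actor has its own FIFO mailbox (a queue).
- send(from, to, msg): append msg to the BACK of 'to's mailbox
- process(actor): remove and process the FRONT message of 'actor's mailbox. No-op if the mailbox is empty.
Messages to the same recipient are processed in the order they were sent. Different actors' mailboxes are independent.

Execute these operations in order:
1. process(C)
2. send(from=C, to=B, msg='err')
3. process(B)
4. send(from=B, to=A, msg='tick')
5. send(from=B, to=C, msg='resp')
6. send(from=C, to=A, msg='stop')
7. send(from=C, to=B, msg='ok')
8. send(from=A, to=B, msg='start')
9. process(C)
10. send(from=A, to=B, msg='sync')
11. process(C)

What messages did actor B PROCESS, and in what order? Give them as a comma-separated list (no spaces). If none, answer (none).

Answer: err

Derivation:
After 1 (process(C)): A:[] B:[] C:[]
After 2 (send(from=C, to=B, msg='err')): A:[] B:[err] C:[]
After 3 (process(B)): A:[] B:[] C:[]
After 4 (send(from=B, to=A, msg='tick')): A:[tick] B:[] C:[]
After 5 (send(from=B, to=C, msg='resp')): A:[tick] B:[] C:[resp]
After 6 (send(from=C, to=A, msg='stop')): A:[tick,stop] B:[] C:[resp]
After 7 (send(from=C, to=B, msg='ok')): A:[tick,stop] B:[ok] C:[resp]
After 8 (send(from=A, to=B, msg='start')): A:[tick,stop] B:[ok,start] C:[resp]
After 9 (process(C)): A:[tick,stop] B:[ok,start] C:[]
After 10 (send(from=A, to=B, msg='sync')): A:[tick,stop] B:[ok,start,sync] C:[]
After 11 (process(C)): A:[tick,stop] B:[ok,start,sync] C:[]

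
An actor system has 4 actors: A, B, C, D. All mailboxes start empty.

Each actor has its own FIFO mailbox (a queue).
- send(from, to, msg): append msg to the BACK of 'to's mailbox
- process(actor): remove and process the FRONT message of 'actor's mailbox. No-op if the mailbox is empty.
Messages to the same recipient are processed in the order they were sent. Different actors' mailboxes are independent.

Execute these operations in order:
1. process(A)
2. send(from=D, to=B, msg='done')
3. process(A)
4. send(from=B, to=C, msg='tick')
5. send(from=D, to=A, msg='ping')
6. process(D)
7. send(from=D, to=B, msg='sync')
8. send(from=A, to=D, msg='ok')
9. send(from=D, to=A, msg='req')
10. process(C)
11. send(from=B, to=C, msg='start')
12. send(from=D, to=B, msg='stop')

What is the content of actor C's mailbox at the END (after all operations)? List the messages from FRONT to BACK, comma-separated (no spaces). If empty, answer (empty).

After 1 (process(A)): A:[] B:[] C:[] D:[]
After 2 (send(from=D, to=B, msg='done')): A:[] B:[done] C:[] D:[]
After 3 (process(A)): A:[] B:[done] C:[] D:[]
After 4 (send(from=B, to=C, msg='tick')): A:[] B:[done] C:[tick] D:[]
After 5 (send(from=D, to=A, msg='ping')): A:[ping] B:[done] C:[tick] D:[]
After 6 (process(D)): A:[ping] B:[done] C:[tick] D:[]
After 7 (send(from=D, to=B, msg='sync')): A:[ping] B:[done,sync] C:[tick] D:[]
After 8 (send(from=A, to=D, msg='ok')): A:[ping] B:[done,sync] C:[tick] D:[ok]
After 9 (send(from=D, to=A, msg='req')): A:[ping,req] B:[done,sync] C:[tick] D:[ok]
After 10 (process(C)): A:[ping,req] B:[done,sync] C:[] D:[ok]
After 11 (send(from=B, to=C, msg='start')): A:[ping,req] B:[done,sync] C:[start] D:[ok]
After 12 (send(from=D, to=B, msg='stop')): A:[ping,req] B:[done,sync,stop] C:[start] D:[ok]

Answer: start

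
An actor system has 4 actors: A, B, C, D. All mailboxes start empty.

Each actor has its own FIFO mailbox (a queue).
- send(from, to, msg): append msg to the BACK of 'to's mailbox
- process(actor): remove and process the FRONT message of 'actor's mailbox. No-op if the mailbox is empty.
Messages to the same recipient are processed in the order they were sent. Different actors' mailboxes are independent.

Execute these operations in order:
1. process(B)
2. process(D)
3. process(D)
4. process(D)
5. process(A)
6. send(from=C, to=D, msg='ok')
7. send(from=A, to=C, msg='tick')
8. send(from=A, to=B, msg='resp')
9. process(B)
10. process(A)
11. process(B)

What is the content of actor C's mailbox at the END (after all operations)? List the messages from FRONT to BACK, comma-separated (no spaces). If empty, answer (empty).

After 1 (process(B)): A:[] B:[] C:[] D:[]
After 2 (process(D)): A:[] B:[] C:[] D:[]
After 3 (process(D)): A:[] B:[] C:[] D:[]
After 4 (process(D)): A:[] B:[] C:[] D:[]
After 5 (process(A)): A:[] B:[] C:[] D:[]
After 6 (send(from=C, to=D, msg='ok')): A:[] B:[] C:[] D:[ok]
After 7 (send(from=A, to=C, msg='tick')): A:[] B:[] C:[tick] D:[ok]
After 8 (send(from=A, to=B, msg='resp')): A:[] B:[resp] C:[tick] D:[ok]
After 9 (process(B)): A:[] B:[] C:[tick] D:[ok]
After 10 (process(A)): A:[] B:[] C:[tick] D:[ok]
After 11 (process(B)): A:[] B:[] C:[tick] D:[ok]

Answer: tick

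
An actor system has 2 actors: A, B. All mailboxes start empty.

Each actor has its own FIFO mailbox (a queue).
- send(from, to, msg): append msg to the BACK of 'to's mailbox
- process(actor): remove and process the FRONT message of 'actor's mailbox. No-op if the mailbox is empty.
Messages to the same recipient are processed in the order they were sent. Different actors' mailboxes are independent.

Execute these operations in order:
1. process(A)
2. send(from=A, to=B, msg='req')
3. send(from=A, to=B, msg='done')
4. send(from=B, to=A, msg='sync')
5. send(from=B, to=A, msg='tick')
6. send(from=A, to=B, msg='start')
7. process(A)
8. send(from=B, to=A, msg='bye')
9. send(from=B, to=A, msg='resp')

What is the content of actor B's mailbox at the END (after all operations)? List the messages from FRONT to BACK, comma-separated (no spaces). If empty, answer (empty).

After 1 (process(A)): A:[] B:[]
After 2 (send(from=A, to=B, msg='req')): A:[] B:[req]
After 3 (send(from=A, to=B, msg='done')): A:[] B:[req,done]
After 4 (send(from=B, to=A, msg='sync')): A:[sync] B:[req,done]
After 5 (send(from=B, to=A, msg='tick')): A:[sync,tick] B:[req,done]
After 6 (send(from=A, to=B, msg='start')): A:[sync,tick] B:[req,done,start]
After 7 (process(A)): A:[tick] B:[req,done,start]
After 8 (send(from=B, to=A, msg='bye')): A:[tick,bye] B:[req,done,start]
After 9 (send(from=B, to=A, msg='resp')): A:[tick,bye,resp] B:[req,done,start]

Answer: req,done,start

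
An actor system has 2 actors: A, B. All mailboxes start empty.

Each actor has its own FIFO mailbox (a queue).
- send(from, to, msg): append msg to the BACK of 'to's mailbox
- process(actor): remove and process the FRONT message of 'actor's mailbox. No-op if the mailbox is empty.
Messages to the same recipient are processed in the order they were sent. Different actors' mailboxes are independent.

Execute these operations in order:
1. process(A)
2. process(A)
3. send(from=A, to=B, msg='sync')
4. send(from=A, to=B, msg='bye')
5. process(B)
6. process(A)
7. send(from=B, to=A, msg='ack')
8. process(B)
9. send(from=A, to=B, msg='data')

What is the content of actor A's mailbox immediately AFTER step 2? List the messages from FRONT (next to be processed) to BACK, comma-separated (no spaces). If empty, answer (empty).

After 1 (process(A)): A:[] B:[]
After 2 (process(A)): A:[] B:[]

(empty)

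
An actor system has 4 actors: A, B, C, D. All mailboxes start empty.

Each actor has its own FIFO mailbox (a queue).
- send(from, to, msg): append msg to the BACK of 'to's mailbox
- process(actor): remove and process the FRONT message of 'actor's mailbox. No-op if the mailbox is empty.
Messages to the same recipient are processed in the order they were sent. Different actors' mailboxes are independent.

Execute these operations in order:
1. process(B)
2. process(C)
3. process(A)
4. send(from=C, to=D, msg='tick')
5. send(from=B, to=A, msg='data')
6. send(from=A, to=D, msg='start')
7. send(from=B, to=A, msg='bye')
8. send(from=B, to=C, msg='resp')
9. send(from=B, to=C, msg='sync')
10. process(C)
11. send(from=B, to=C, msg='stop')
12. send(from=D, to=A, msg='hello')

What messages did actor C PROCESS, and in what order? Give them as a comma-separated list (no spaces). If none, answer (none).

Answer: resp

Derivation:
After 1 (process(B)): A:[] B:[] C:[] D:[]
After 2 (process(C)): A:[] B:[] C:[] D:[]
After 3 (process(A)): A:[] B:[] C:[] D:[]
After 4 (send(from=C, to=D, msg='tick')): A:[] B:[] C:[] D:[tick]
After 5 (send(from=B, to=A, msg='data')): A:[data] B:[] C:[] D:[tick]
After 6 (send(from=A, to=D, msg='start')): A:[data] B:[] C:[] D:[tick,start]
After 7 (send(from=B, to=A, msg='bye')): A:[data,bye] B:[] C:[] D:[tick,start]
After 8 (send(from=B, to=C, msg='resp')): A:[data,bye] B:[] C:[resp] D:[tick,start]
After 9 (send(from=B, to=C, msg='sync')): A:[data,bye] B:[] C:[resp,sync] D:[tick,start]
After 10 (process(C)): A:[data,bye] B:[] C:[sync] D:[tick,start]
After 11 (send(from=B, to=C, msg='stop')): A:[data,bye] B:[] C:[sync,stop] D:[tick,start]
After 12 (send(from=D, to=A, msg='hello')): A:[data,bye,hello] B:[] C:[sync,stop] D:[tick,start]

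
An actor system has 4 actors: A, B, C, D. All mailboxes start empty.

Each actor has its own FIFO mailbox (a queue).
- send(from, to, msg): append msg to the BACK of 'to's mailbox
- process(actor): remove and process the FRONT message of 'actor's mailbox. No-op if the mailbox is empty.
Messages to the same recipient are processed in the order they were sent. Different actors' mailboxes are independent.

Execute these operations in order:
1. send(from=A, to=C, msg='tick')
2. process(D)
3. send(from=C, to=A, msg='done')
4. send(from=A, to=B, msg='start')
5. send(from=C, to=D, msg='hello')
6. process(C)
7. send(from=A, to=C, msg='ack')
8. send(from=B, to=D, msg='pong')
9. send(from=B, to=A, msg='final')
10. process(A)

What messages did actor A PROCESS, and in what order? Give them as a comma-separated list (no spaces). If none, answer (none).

Answer: done

Derivation:
After 1 (send(from=A, to=C, msg='tick')): A:[] B:[] C:[tick] D:[]
After 2 (process(D)): A:[] B:[] C:[tick] D:[]
After 3 (send(from=C, to=A, msg='done')): A:[done] B:[] C:[tick] D:[]
After 4 (send(from=A, to=B, msg='start')): A:[done] B:[start] C:[tick] D:[]
After 5 (send(from=C, to=D, msg='hello')): A:[done] B:[start] C:[tick] D:[hello]
After 6 (process(C)): A:[done] B:[start] C:[] D:[hello]
After 7 (send(from=A, to=C, msg='ack')): A:[done] B:[start] C:[ack] D:[hello]
After 8 (send(from=B, to=D, msg='pong')): A:[done] B:[start] C:[ack] D:[hello,pong]
After 9 (send(from=B, to=A, msg='final')): A:[done,final] B:[start] C:[ack] D:[hello,pong]
After 10 (process(A)): A:[final] B:[start] C:[ack] D:[hello,pong]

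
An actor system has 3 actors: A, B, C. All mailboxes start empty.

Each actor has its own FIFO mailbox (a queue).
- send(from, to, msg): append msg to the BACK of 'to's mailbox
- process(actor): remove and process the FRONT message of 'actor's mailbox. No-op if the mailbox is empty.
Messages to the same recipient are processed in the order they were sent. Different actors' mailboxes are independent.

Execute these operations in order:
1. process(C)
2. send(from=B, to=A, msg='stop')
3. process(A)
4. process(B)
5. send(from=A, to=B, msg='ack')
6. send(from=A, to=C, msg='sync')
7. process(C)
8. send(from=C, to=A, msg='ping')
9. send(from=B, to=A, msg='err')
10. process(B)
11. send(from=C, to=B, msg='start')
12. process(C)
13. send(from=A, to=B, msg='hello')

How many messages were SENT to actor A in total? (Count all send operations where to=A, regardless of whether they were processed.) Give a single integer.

After 1 (process(C)): A:[] B:[] C:[]
After 2 (send(from=B, to=A, msg='stop')): A:[stop] B:[] C:[]
After 3 (process(A)): A:[] B:[] C:[]
After 4 (process(B)): A:[] B:[] C:[]
After 5 (send(from=A, to=B, msg='ack')): A:[] B:[ack] C:[]
After 6 (send(from=A, to=C, msg='sync')): A:[] B:[ack] C:[sync]
After 7 (process(C)): A:[] B:[ack] C:[]
After 8 (send(from=C, to=A, msg='ping')): A:[ping] B:[ack] C:[]
After 9 (send(from=B, to=A, msg='err')): A:[ping,err] B:[ack] C:[]
After 10 (process(B)): A:[ping,err] B:[] C:[]
After 11 (send(from=C, to=B, msg='start')): A:[ping,err] B:[start] C:[]
After 12 (process(C)): A:[ping,err] B:[start] C:[]
After 13 (send(from=A, to=B, msg='hello')): A:[ping,err] B:[start,hello] C:[]

Answer: 3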